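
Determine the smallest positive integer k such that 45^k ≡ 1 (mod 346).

The order of 45 must divide φ(346) = φ(2)·φ(173) = 1·172 = 172 = 2^2 · 43.
Divisors of 172: 1, 2, 4, 43, 86, 172.
Evaluate successive powers at the divisors of 172:
45^1 ≡ 45 (mod 346)
45^2 ≡ 295 (mod 346)
45^4 ≡ 179 (mod 346)
45^43 ≡ 253 (mod 346)
45^86 ≡ 345 (mod 346)
45^172 ≡ 1 (mod 346) ✓
So ord_346(45) = 172.

172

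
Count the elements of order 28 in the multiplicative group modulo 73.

0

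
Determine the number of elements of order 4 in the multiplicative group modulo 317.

φ(317) = 317 − 1 = 316 = 2^2 · 79.
Since (Z/317Z)^× is cyclic of order 316, the number of elements of order d is φ(d) when d | 316 and 0 otherwise.
4 = 2^2 divides 316, and φ(4) = 2.

2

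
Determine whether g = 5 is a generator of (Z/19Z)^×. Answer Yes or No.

No

φ(19) = 19 − 1 = 18 = 2 · 3^2.
It suffices to check that the order of 5 is not a proper divisor of 18: compute 5^(18/q) for q ∈ {2, 3}.
5^9 ≡ 1 (mod 19)  [q = 2: ≡ 1 ✗]
5^6 ≡ 7 (mod 19)  [q = 3: ≢ 1 ✓]
The check at q = 2 fails, so 5 generates a proper subgroup.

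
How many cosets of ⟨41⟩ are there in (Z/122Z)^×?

6

The order of 41 must divide φ(122) = φ(2)·φ(61) = 1·60 = 60 = 2^2 · 3 · 5.
Divisors of 60: 1, 2, 3, 4, 5, 6, 10, 12, 15, 20, 30, 60.
Check 41^d mod 122 for each divisor in increasing order:
41^1 ≡ 41 (mod 122)
41^2 ≡ 95 (mod 122)
41^3 ≡ 113 (mod 122)
41^4 ≡ 119 (mod 122)
41^5 ≡ 121 (mod 122)
41^6 ≡ 81 (mod 122)
41^10 ≡ 1 (mod 122) ✓
The order of 41 is 10, so the subgroup it generates has 10 elements.
The index is φ(122) / ord(41) = 60 / 10 = 6.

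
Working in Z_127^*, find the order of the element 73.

21

ord(73) | φ(127) = 127 − 1 = 126 = 2 · 3^2 · 7.
Divisors of 126: 1, 2, 3, 6, 7, 9, 14, 18, 21, 42, 63, 126.
Check 73^d mod 127 for each divisor in increasing order:
73^1 ≡ 73 (mod 127)
73^2 ≡ 122 (mod 127)
73^3 ≡ 16 (mod 127)
73^6 ≡ 2 (mod 127)
73^7 ≡ 19 (mod 127)
73^9 ≡ 32 (mod 127)
73^14 ≡ 107 (mod 127)
73^18 ≡ 8 (mod 127)
73^21 ≡ 1 (mod 127) ✓
The smallest such exponent is 21, so the order of 73 is 21.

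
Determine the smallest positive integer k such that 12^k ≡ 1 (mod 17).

16

ord(12) | φ(17) = 17 − 1 = 16 = 2^4.
Divisors of 16: 1, 2, 4, 8, 16.
Test each divisor d:
12^1 ≡ 12
12^2 ≡ 8
12^4 ≡ 13
12^8 ≡ 16
12^16 ≡ 1
Therefore the multiplicative order of 12 modulo 17 is 16.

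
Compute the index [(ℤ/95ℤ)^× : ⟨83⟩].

By Lagrange's theorem, ord_95(83) divides φ(95) = φ(5·19) = (5−1)·(19−1) = 4·18 = 72 = 2^3 · 3^2.
Divisors of 72: 1, 2, 3, 4, 6, 8, 9, 12, 18, 24, 36, 72.
Evaluate successive powers at the divisors of 72:
83^1 ≡ 83
83^2 ≡ 49
83^3 ≡ 77
83^4 ≡ 26
83^6 ≡ 39
83^8 ≡ 11
83^9 ≡ 58
83^12 ≡ 1
Thus |⟨83⟩| = ord(83) = 12.
[(Z/95Z)^× : ⟨83⟩] = 72/12 = 6.

6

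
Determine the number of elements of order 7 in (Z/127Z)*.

φ(127) = 127 − 1 = 126 = 2 · 3^2 · 7.
In a cyclic group of order 126, there are φ(d) elements of order d for each divisor d of 126, and zero for non-divisors.
7 | 126, and φ(7) = 7 − 1 = 6.

6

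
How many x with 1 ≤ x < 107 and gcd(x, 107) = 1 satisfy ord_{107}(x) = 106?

52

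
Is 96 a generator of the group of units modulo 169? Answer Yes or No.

φ(169) = φ(13^2) = 13·(13−1) = 156 = 2^2 · 3 · 13.
Test 96^(156/q) mod 169 for each prime factor q of 156:
96^78 ≡ 168 (mod 169)  [q = 2: ≢ 1 ✓]
96^52 ≡ 1 (mod 169)  [q = 3: ≡ 1 ✗]
96^12 ≡ 131 (mod 169)  [q = 13: ≢ 1 ✓]
The check at q = 3 fails, so 96 generates a proper subgroup.

No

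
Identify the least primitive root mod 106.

φ(106) = φ(2)·φ(53) = 1·52 = 52 = 2^2 · 13.
g is a primitive root iff g^(52/q) ≢ 1 (mod 106) for each prime q ∈ {2, 13}.
g = 2: gcd(2, 106) = 2 > 1, not a unit — skip.
g = 3: 3^26 ≡ 105; 3^4 ≡ 81 — none is 1, so 3 is a primitive root.
The smallest primitive root modulo 106 is 3.

3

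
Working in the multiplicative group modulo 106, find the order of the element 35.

52

Since 35 ∈ (Z/106Z)^×, its order divides φ(106) = φ(2)·φ(53) = 1·52 = 52 = 2^2 · 13.
Divisors of 52: 1, 2, 4, 13, 26, 52.
Evaluate successive powers at the divisors of 52:
35^1 ≡ 35 (mod 106)
35^2 ≡ 59 (mod 106)
35^4 ≡ 89 (mod 106)
35^13 ≡ 83 (mod 106)
35^26 ≡ 105 (mod 106)
35^52 ≡ 1 (mod 106) ✓
Hence ord(35) = 52.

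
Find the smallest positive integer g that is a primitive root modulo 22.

7

φ(22) = φ(2)·φ(11) = 1·10 = 10 = 2 · 5.
g is a primitive root iff g^(10/q) ≢ 1 (mod 22) for each prime q ∈ {2, 5}.
g = 2: gcd(2, 22) = 2 > 1, not a unit — skip.
g = 3: 3^5 ≡ 1 — hits 1, so not a primitive root.
g = 4: gcd(4, 22) = 2 > 1, not a unit — skip.
g = 5: 5^5 ≡ 1 — hits 1, so not a primitive root.
g = 6: gcd(6, 22) = 2 > 1, not a unit — skip.
g = 7: 7^5 ≡ 21; 7^2 ≡ 5 — none is 1, so 7 is a primitive root.
The smallest primitive root modulo 22 is 7.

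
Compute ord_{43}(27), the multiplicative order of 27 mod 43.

14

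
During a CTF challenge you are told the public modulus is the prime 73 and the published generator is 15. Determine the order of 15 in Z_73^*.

72

The order of 15 must divide φ(73) = 73 − 1 = 72 = 2^3 · 3^2.
Divisors of 72: 1, 2, 3, 4, 6, 8, 9, 12, 18, 24, 36, 72.
Compute 15^d (mod 73) for the divisors d until we hit 1:
15^1 ≡ 15 (mod 73)
15^2 ≡ 6 (mod 73)
15^3 ≡ 17 (mod 73)
15^4 ≡ 36 (mod 73)
15^6 ≡ 70 (mod 73)
15^8 ≡ 55 (mod 73)
15^9 ≡ 22 (mod 73)
15^12 ≡ 9 (mod 73)
15^18 ≡ 46 (mod 73)
15^24 ≡ 8 (mod 73)
15^36 ≡ 72 (mod 73)
15^72 ≡ 1 (mod 73) ✓
Hence ord(15) = 72.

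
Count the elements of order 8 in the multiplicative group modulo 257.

4

φ(257) = 257 − 1 = 256 = 2^8.
Since (Z/257Z)^× is cyclic of order 256, the number of elements of order d is φ(d) when d | 256 and 0 otherwise.
8 = 2^3 divides 256, and φ(8) = 4.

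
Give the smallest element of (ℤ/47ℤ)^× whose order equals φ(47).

5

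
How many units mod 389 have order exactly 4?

2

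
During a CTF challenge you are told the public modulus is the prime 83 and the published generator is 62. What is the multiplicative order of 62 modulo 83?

82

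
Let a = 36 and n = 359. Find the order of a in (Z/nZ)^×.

179

By Lagrange's theorem, ord_359(36) divides φ(359) = 359 − 1 = 358 = 2 · 179.
Divisors of 358: 1, 2, 179, 358.
Test each divisor d:
36^1 ≡ 36
36^2 ≡ 219
36^179 ≡ 1
So ord_359(36) = 179.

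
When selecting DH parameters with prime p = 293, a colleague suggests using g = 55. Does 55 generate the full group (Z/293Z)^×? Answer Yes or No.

φ(293) = 293 − 1 = 292 = 2^2 · 73.
55 is a primitive root mod 293 iff 55^(φ(293)/q) ≢ 1 for every prime q | φ(293), i.e. q ∈ {2, 73}.
55^146 ≡ 1 (mod 293)  [q = 2: ≡ 1 ✗]
55^4 ≡ 235 (mod 293)  [q = 73: ≢ 1 ✓]
The check at q = 2 fails, so 55 generates a proper subgroup.

No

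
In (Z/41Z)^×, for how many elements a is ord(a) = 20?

8

φ(41) = 41 − 1 = 40 = 2^3 · 5.
In a cyclic group of order 40, there are φ(d) elements of order d for each divisor d of 40, and zero for non-divisors.
20 = 2^2 · 5 divides 40, and φ(20) = 8.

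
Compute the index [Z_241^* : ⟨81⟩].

8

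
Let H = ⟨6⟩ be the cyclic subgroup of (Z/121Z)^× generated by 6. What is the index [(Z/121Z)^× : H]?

The order of 6 must divide φ(121) = φ(11^2) = 11·(11−1) = 110 = 2 · 5 · 11.
Divisors of 110: 1, 2, 5, 10, 11, 22, 55, 110.
Test each divisor d:
6^1 ≡ 6
6^2 ≡ 36
6^5 ≡ 32
6^10 ≡ 56
6^11 ≡ 94
6^22 ≡ 3
6^55 ≡ 120
6^110 ≡ 1
The order of 6 is 110, so the subgroup it generates has 110 elements.
[(Z/121Z)^× : ⟨6⟩] = 110/110 = 1.

1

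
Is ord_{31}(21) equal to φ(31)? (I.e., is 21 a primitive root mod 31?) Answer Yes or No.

Yes

φ(31) = 31 − 1 = 30 = 2 · 3 · 5.
Test 21^(30/q) mod 31 for each prime factor q of 30:
21^15 ≡ 30 (mod 31)  [q = 2: ≢ 1 ✓]
21^10 ≡ 5 (mod 31)  [q = 3: ≢ 1 ✓]
21^6 ≡ 2 (mod 31)  [q = 5: ≢ 1 ✓]
Every test exponent gives a nontrivial residue, hence 21 generates the full group.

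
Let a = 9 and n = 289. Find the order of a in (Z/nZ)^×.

136

The order of 9 must divide φ(289) = φ(17^2) = 17·(17−1) = 272 = 2^4 · 17.
Divisors of 272: 1, 2, 4, 8, 16, 17, 34, 68, 136, 272.
Compute 9^d (mod 289) for the divisors d until we hit 1:
9^1 ≡ 9 (mod 289)
9^2 ≡ 81 (mod 289)
9^4 ≡ 203 (mod 289)
9^8 ≡ 171 (mod 289)
9^16 ≡ 52 (mod 289)
9^17 ≡ 179 (mod 289)
9^34 ≡ 251 (mod 289)
9^68 ≡ 288 (mod 289)
9^136 ≡ 1 (mod 289) ✓
The smallest such exponent is 136, so the order of 9 is 136.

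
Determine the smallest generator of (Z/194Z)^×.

5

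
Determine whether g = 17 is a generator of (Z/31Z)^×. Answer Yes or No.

φ(31) = 31 − 1 = 30 = 2 · 3 · 5.
An element g generates (Z/31Z)^× iff g^(30/q) ≢ 1 (mod 31) for each prime q ∈ {2, 3, 5}.
17^15 ≡ 30 (mod 31)  [q = 2: ≢ 1 ✓]
17^10 ≡ 25 (mod 31)  [q = 3: ≢ 1 ✓]
17^6 ≡ 8 (mod 31)  [q = 5: ≢ 1 ✓]
None equal 1, so ord_31(17) = 30: 17 is a primitive root.

Yes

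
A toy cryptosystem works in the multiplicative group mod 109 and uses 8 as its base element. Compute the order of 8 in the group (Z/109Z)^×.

12

By Lagrange's theorem, ord_109(8) divides φ(109) = 109 − 1 = 108 = 2^2 · 3^3.
Divisors of 108: 1, 2, 3, 4, 6, 9, 12, 18, 27, 36, 54, 108.
Evaluate successive powers at the divisors of 108:
8^1 ≡ 8 (mod 109)
8^2 ≡ 64 (mod 109)
8^3 ≡ 76 (mod 109)
8^4 ≡ 63 (mod 109)
8^6 ≡ 108 (mod 109)
8^9 ≡ 33 (mod 109)
8^12 ≡ 1 (mod 109) ✓
The smallest such exponent is 12, so the order of 8 is 12.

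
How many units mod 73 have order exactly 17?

φ(73) = 73 − 1 = 72 = 2^3 · 3^2.
In a cyclic group of order 72, there are φ(d) elements of order d for each divisor d of 72, and zero for non-divisors.
17 does not divide 72, so no element of (Z/73Z)^× has order 17.

0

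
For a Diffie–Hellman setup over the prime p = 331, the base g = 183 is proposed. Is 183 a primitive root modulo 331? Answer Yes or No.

No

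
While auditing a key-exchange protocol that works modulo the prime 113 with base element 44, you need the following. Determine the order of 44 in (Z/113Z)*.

8

ord(44) | φ(113) = 113 − 1 = 112 = 2^4 · 7.
Divisors of 112: 1, 2, 4, 7, 8, 14, 16, 28, 56, 112.
Evaluate successive powers at the divisors of 112:
44^1 ≡ 44 (mod 113)
44^2 ≡ 15 (mod 113)
44^4 ≡ 112 (mod 113)
44^7 ≡ 18 (mod 113)
44^8 ≡ 1 (mod 113) ✓
So ord_113(44) = 8.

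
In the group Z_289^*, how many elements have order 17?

16

φ(289) = φ(17^2) = 17·(17−1) = 272 = 2^4 · 17.
Since (Z/289Z)^× is cyclic of order 272, the number of elements of order d is φ(d) when d | 272 and 0 otherwise.
17 | 272, and φ(17) = 17 − 1 = 16.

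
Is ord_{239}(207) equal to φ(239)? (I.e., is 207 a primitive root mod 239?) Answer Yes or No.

φ(239) = 239 − 1 = 238 = 2 · 7 · 17.
It suffices to check that the order of 207 is not a proper divisor of 238: compute 207^(238/q) for q ∈ {2, 7, 17}.
207^119 ≡ 238 (mod 239)  [q = 2: ≢ 1 ✓]
207^34 ≡ 24 (mod 239)  [q = 7: ≢ 1 ✓]
207^14 ≡ 40 (mod 239)  [q = 17: ≢ 1 ✓]
None equal 1, so ord_239(207) = 238: 207 is a primitive root.

Yes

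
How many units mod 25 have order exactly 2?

1

φ(25) = φ(5^2) = 5·(5−1) = 20 = 2^2 · 5.
In a cyclic group of order 20, there are φ(d) elements of order d for each divisor d of 20, and zero for non-divisors.
2 | 20, and φ(2) = 2 − 1 = 1.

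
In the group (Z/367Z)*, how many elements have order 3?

φ(367) = 367 − 1 = 366 = 2 · 3 · 61.
Since (Z/367Z)^× is cyclic of order 366, the number of elements of order d is φ(d) when d | 366 and 0 otherwise.
3 | 366, and φ(3) = 3 − 1 = 2.

2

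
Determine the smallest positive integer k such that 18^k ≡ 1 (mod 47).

ord(18) | φ(47) = 47 − 1 = 46 = 2 · 23.
Divisors of 46: 1, 2, 23, 46.
Compute 18^d (mod 47) for the divisors d until we hit 1:
18^1 ≡ 18 (mod 47)
18^2 ≡ 42 (mod 47)
18^23 ≡ 1 (mod 47) ✓
Therefore the multiplicative order of 18 modulo 47 is 23.

23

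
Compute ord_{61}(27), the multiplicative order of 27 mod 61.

The order of 27 must divide φ(61) = 61 − 1 = 60 = 2^2 · 3 · 5.
Divisors of 60: 1, 2, 3, 4, 5, 6, 10, 12, 15, 20, 30, 60.
Compute 27^d (mod 61) for the divisors d until we hit 1:
27^1 ≡ 27 (mod 61)
27^2 ≡ 58 (mod 61)
27^3 ≡ 41 (mod 61)
27^4 ≡ 9 (mod 61)
27^5 ≡ 60 (mod 61)
27^6 ≡ 34 (mod 61)
27^10 ≡ 1 (mod 61) ✓
The smallest such exponent is 10, so the order of 27 is 10.

10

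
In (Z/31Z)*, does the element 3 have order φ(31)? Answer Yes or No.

Yes

φ(31) = 31 − 1 = 30 = 2 · 3 · 5.
An element g generates (Z/31Z)^× iff g^(30/q) ≢ 1 (mod 31) for each prime q ∈ {2, 3, 5}.
3^15 ≡ 30 (mod 31)  [q = 2: ≢ 1 ✓]
3^10 ≡ 25 (mod 31)  [q = 3: ≢ 1 ✓]
3^6 ≡ 16 (mod 31)  [q = 5: ≢ 1 ✓]
Every test exponent gives a nontrivial residue, hence 3 generates the full group.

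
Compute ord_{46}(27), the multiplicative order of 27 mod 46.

11

Since 27 ∈ (Z/46Z)^×, its order divides φ(46) = φ(2)·φ(23) = 1·22 = 22 = 2 · 11.
Divisors of 22: 1, 2, 11, 22.
Evaluate successive powers at the divisors of 22:
27^1 ≡ 27 (mod 46)
27^2 ≡ 39 (mod 46)
27^11 ≡ 1 (mod 46) ✓
Therefore the multiplicative order of 27 modulo 46 is 11.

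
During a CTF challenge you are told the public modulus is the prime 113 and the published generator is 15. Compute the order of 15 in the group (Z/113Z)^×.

Since 15 ∈ (Z/113Z)^×, its order divides φ(113) = 113 − 1 = 112 = 2^4 · 7.
Divisors of 112: 1, 2, 4, 7, 8, 14, 16, 28, 56, 112.
Compute 15^d (mod 113) for the divisors d until we hit 1:
15^1 ≡ 15 (mod 113)
15^2 ≡ 112 (mod 113)
15^4 ≡ 1 (mod 113) ✓
Hence ord(15) = 4.

4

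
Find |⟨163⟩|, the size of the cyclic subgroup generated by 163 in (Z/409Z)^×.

The order of 163 must divide φ(409) = 409 − 1 = 408 = 2^3 · 3 · 17.
Divisors of 408: 1, 2, 3, 4, 6, 8, 12, 17, 24, 34, 51, 68, 102, 136, 204, 408.
Check 163^d mod 409 for each divisor in increasing order:
163^1 ≡ 163
163^2 ≡ 393
163^3 ≡ 255
163^4 ≡ 256
163^6 ≡ 403
163^8 ≡ 96
163^12 ≡ 36
163^17 ≡ 360
163^24 ≡ 69
163^34 ≡ 356
163^51 ≡ 143
163^68 ≡ 355
163^102 ≡ 408
163^136 ≡ 53
163^204 ≡ 1
So ord_409(163) = 204.

204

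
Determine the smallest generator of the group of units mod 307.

5

φ(307) = 307 − 1 = 306 = 2 · 3^2 · 17.
Test candidates g = 2, 3, … against the prime factors q ∈ {2, 3, 17} of φ(307): g is a generator iff g^(306/q) ≢ 1 for every such q.
g = 2: 2^153 ≡ 306; 2^102 ≡ 1 — hits 1, so not a primitive root.
g = 3: 3^153 ≡ 306; 3^102 ≡ 1 — hits 1, so not a primitive root.
g = 4: 4^153 ≡ 1 — hits 1, so not a primitive root.
g = 5: 5^153 ≡ 306; 5^102 ≡ 289; 5^18 ≡ 81 — none is 1, so 5 is a primitive root.
The smallest primitive root modulo 307 is 5.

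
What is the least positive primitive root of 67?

φ(67) = 67 − 1 = 66 = 2 · 3 · 11.
g is a primitive root iff g^(66/q) ≢ 1 (mod 67) for each prime q ∈ {2, 3, 11}.
g = 2: 2^33 ≡ 66; 2^22 ≡ 37; 2^6 ≡ 64 — none is 1, so 2 is a primitive root.
Hence the least primitive root of 67 is 2.

2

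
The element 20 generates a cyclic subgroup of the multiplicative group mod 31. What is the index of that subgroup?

2

The order of 20 must divide φ(31) = 31 − 1 = 30 = 2 · 3 · 5.
Divisors of 30: 1, 2, 3, 5, 6, 10, 15, 30.
Evaluate successive powers at the divisors of 30:
20^1 ≡ 20
20^2 ≡ 28
20^3 ≡ 2
20^5 ≡ 25
20^6 ≡ 4
20^10 ≡ 5
20^15 ≡ 1
So ord_31(20) = 15, hence |⟨20⟩| = 15.
Index = |(Z/31Z)^×| / |⟨20⟩| = 30 / 15 = 2.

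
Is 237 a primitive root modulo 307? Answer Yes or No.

φ(307) = 307 − 1 = 306 = 2 · 3^2 · 17.
Test 237^(306/q) mod 307 for each prime factor q of 306:
237^153 ≡ 306 (mod 307)  [q = 2: ≢ 1 ✓]
237^102 ≡ 1 (mod 307)  [q = 3: ≡ 1 ✗]
237^18 ≡ 269 (mod 307)  [q = 17: ≢ 1 ✓]
The check at q = 3 fails, so 237 generates a proper subgroup.

No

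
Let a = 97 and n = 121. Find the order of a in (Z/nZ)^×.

Since 97 ∈ (Z/121Z)^×, its order divides φ(121) = φ(11^2) = 11·(11−1) = 110 = 2 · 5 · 11.
Divisors of 110: 1, 2, 5, 10, 11, 22, 55, 110.
Test each divisor d:
97^1 ≡ 97
97^2 ≡ 92
97^5 ≡ 23
97^10 ≡ 45
97^11 ≡ 9
97^22 ≡ 81
97^55 ≡ 1
The smallest such exponent is 55, so the order of 97 is 55.

55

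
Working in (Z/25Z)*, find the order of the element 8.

Since 8 ∈ (Z/25Z)^×, its order divides φ(25) = φ(5^2) = 5·(5−1) = 20 = 2^2 · 5.
Divisors of 20: 1, 2, 4, 5, 10, 20.
Check 8^d mod 25 for each divisor in increasing order:
8^1 ≡ 8 (mod 25)
8^2 ≡ 14 (mod 25)
8^4 ≡ 21 (mod 25)
8^5 ≡ 18 (mod 25)
8^10 ≡ 24 (mod 25)
8^20 ≡ 1 (mod 25) ✓
Therefore the multiplicative order of 8 modulo 25 is 20.

20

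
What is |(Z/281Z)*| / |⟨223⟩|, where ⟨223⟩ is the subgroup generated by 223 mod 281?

4

Since 223 ∈ (Z/281Z)^×, its order divides φ(281) = 281 − 1 = 280 = 2^3 · 5 · 7.
Divisors of 280: 1, 2, 4, 5, 7, 8, 10, 14, 20, 28, 35, 40, 56, 70, 140, 280.
Check 223^d mod 281 for each divisor in increasing order:
223^1 ≡ 223 (mod 281)
223^2 ≡ 273 (mod 281)
223^4 ≡ 64 (mod 281)
223^5 ≡ 222 (mod 281)
223^7 ≡ 191 (mod 281)
223^8 ≡ 162 (mod 281)
223^10 ≡ 109 (mod 281)
223^14 ≡ 232 (mod 281)
223^20 ≡ 79 (mod 281)
223^28 ≡ 153 (mod 281)
223^35 ≡ 280 (mod 281)
223^40 ≡ 59 (mod 281)
223^56 ≡ 86 (mod 281)
223^70 ≡ 1 (mod 281) ✓
So ord_281(223) = 70, hence |⟨223⟩| = 70.
The index is φ(281) / ord(223) = 280 / 70 = 4.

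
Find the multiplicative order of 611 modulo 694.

The order of 611 must divide φ(694) = φ(2)·φ(347) = 1·346 = 346 = 2 · 173.
Divisors of 346: 1, 2, 173, 346.
Evaluate successive powers at the divisors of 346:
611^1 ≡ 611 (mod 694)
611^2 ≡ 643 (mod 694)
611^173 ≡ 693 (mod 694)
611^346 ≡ 1 (mod 694) ✓
Hence ord(611) = 346.

346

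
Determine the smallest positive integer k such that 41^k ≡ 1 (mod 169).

Since 41 ∈ (Z/169Z)^×, its order divides φ(169) = φ(13^2) = 13·(13−1) = 156 = 2^2 · 3 · 13.
Divisors of 156: 1, 2, 3, 4, 6, 12, 13, 26, 39, 52, 78, 156.
Compute 41^d (mod 169) for the divisors d until we hit 1:
41^1 ≡ 41
41^2 ≡ 160
41^3 ≡ 138
41^4 ≡ 81
41^6 ≡ 116
41^12 ≡ 105
41^13 ≡ 80
41^26 ≡ 147
41^39 ≡ 99
41^52 ≡ 146
41^78 ≡ 168
41^156 ≡ 1
Hence ord(41) = 156.

156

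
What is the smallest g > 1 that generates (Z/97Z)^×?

φ(97) = 97 − 1 = 96 = 2^5 · 3.
Test candidates g = 2, 3, … against the prime factors q ∈ {2, 3} of φ(97): g is a generator iff g^(96/q) ≢ 1 for every such q.
g = 2: 2^48 ≡ 1 — hits 1, so not a primitive root.
g = 3: 3^48 ≡ 1 — hits 1, so not a primitive root.
g = 4: 4^48 ≡ 1 — hits 1, so not a primitive root.
g = 5: 5^48 ≡ 96; 5^32 ≡ 35 — none is 1, so 5 is a primitive root.
Hence the least primitive root of 97 is 5.

5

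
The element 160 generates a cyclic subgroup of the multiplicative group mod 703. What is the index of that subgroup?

36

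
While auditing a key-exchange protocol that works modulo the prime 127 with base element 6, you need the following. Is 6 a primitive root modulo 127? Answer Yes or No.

Yes

φ(127) = 127 − 1 = 126 = 2 · 3^2 · 7.
An element g generates (Z/127Z)^× iff g^(126/q) ≢ 1 (mod 127) for each prime q ∈ {2, 3, 7}.
6^63 ≡ 126 (mod 127)  [q = 2: ≢ 1 ✓]
6^42 ≡ 107 (mod 127)  [q = 3: ≢ 1 ✓]
6^18 ≡ 64 (mod 127)  [q = 7: ≢ 1 ✓]
None equal 1, so ord_127(6) = 126: 6 is a primitive root.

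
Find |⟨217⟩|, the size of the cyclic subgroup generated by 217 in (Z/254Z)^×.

The order of 217 must divide φ(254) = φ(2)·φ(127) = 1·126 = 126 = 2 · 3^2 · 7.
Divisors of 126: 1, 2, 3, 6, 7, 9, 14, 18, 21, 42, 63, 126.
Test each divisor d:
217^1 ≡ 217
217^2 ≡ 99
217^3 ≡ 147
217^6 ≡ 19
217^7 ≡ 59
217^9 ≡ 253
217^14 ≡ 179
217^18 ≡ 1
So ord_254(217) = 18.

18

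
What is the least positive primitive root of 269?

2

φ(269) = 269 − 1 = 268 = 2^2 · 67.
g is a primitive root iff g^(268/q) ≢ 1 (mod 269) for each prime q ∈ {2, 67}.
g = 2: 2^134 ≡ 268; 2^4 ≡ 16 — none is 1, so 2 is a primitive root.
Hence the least primitive root of 269 is 2.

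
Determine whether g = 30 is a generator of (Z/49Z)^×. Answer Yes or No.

φ(49) = φ(7^2) = 7·(7−1) = 42 = 2 · 3 · 7.
An element g generates (Z/49Z)^× iff g^(42/q) ≢ 1 (mod 49) for each prime q ∈ {2, 3, 7}.
30^21 ≡ 1 (mod 49)  [q = 2: ≡ 1 ✗]
30^14 ≡ 18 (mod 49)  [q = 3: ≢ 1 ✓]
30^6 ≡ 1 (mod 49)  [q = 7: ≡ 1 ✗]
The check at q = 2 fails, so 30 generates a proper subgroup.

No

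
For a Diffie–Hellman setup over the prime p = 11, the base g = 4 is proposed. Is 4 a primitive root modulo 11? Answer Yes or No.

No

φ(11) = 11 − 1 = 10 = 2 · 5.
Test 4^(10/q) mod 11 for each prime factor q of 10:
4^5 ≡ 1 (mod 11)  [q = 2: ≡ 1 ✗]
4^2 ≡ 5 (mod 11)  [q = 5: ≢ 1 ✓]
The check at q = 2 fails, so 4 generates a proper subgroup.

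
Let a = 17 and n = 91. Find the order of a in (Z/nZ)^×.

6

ord(17) | φ(91) = φ(7·13) = (7−1)·(13−1) = 6·12 = 72 = 2^3 · 3^2.
Divisors of 72: 1, 2, 3, 4, 6, 8, 9, 12, 18, 24, 36, 72.
Check 17^d mod 91 for each divisor in increasing order:
17^1 ≡ 17
17^2 ≡ 16
17^3 ≡ 90
17^4 ≡ 74
17^6 ≡ 1
Therefore the multiplicative order of 17 modulo 91 is 6.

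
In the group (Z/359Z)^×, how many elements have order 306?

φ(359) = 359 − 1 = 358 = 2 · 179.
(Z/359Z)^× is cyclic (|G| = 358); a cyclic group of order m has exactly φ(d) elements of each order d | m, and none otherwise.
306 does not divide 358, so no element of (Z/359Z)^× has order 306.

0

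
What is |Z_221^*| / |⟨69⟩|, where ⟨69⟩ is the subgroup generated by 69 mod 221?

By Lagrange's theorem, ord_221(69) divides φ(221) = φ(13·17) = (13−1)·(17−1) = 12·16 = 192 = 2^6 · 3.
Divisors of 192: 1, 2, 3, 4, 6, 8, 12, 16, 24, 32, 48, 64, 96, 192.
Compute 69^d (mod 221) for the divisors d until we hit 1:
69^1 ≡ 69
69^2 ≡ 120
69^3 ≡ 103
69^4 ≡ 35
69^6 ≡ 1
So ord_221(69) = 6, hence |⟨69⟩| = 6.
Index = |(Z/221Z)^×| / |⟨69⟩| = 192 / 6 = 32.

32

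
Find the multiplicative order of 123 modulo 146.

ord(123) | φ(146) = φ(2)·φ(73) = 1·72 = 72 = 2^3 · 3^2.
Divisors of 72: 1, 2, 3, 4, 6, 8, 9, 12, 18, 24, 36, 72.
Compute 123^d (mod 146) for the divisors d until we hit 1:
123^1 ≡ 123
123^2 ≡ 91
123^3 ≡ 97
123^4 ≡ 105
123^6 ≡ 65
123^8 ≡ 75
123^9 ≡ 27
123^12 ≡ 137
123^18 ≡ 145
123^24 ≡ 81
123^36 ≡ 1
So ord_146(123) = 36.

36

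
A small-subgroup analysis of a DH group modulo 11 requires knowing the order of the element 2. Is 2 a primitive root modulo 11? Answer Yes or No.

Yes

φ(11) = 11 − 1 = 10 = 2 · 5.
An element g generates (Z/11Z)^× iff g^(10/q) ≢ 1 (mod 11) for each prime q ∈ {2, 5}.
2^5 ≡ 10 (mod 11)  [q = 2: ≢ 1 ✓]
2^2 ≡ 4 (mod 11)  [q = 5: ≢ 1 ✓]
None equal 1, so ord_11(2) = 10: 2 is a primitive root.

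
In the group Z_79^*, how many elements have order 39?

φ(79) = 79 − 1 = 78 = 2 · 3 · 13.
(Z/79Z)^× is cyclic (|G| = 78); a cyclic group of order m has exactly φ(d) elements of each order d | m, and none otherwise.
39 = 3 · 13 divides 78, and φ(39) = 24.

24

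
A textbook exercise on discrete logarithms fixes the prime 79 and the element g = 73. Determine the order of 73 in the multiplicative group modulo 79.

The order of 73 must divide φ(79) = 79 − 1 = 78 = 2 · 3 · 13.
Divisors of 78: 1, 2, 3, 6, 13, 26, 39, 78.
Compute 73^d (mod 79) for the divisors d until we hit 1:
73^1 ≡ 73 (mod 79)
73^2 ≡ 36 (mod 79)
73^3 ≡ 21 (mod 79)
73^6 ≡ 46 (mod 79)
73^13 ≡ 23 (mod 79)
73^26 ≡ 55 (mod 79)
73^39 ≡ 1 (mod 79) ✓
So ord_79(73) = 39.

39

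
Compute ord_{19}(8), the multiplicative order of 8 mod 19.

6

ord(8) | φ(19) = 19 − 1 = 18 = 2 · 3^2.
Divisors of 18: 1, 2, 3, 6, 9, 18.
Compute 8^d (mod 19) for the divisors d until we hit 1:
8^1 ≡ 8 (mod 19)
8^2 ≡ 7 (mod 19)
8^3 ≡ 18 (mod 19)
8^6 ≡ 1 (mod 19) ✓
The smallest such exponent is 6, so the order of 8 is 6.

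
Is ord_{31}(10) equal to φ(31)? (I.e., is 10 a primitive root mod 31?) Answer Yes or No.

φ(31) = 31 − 1 = 30 = 2 · 3 · 5.
Test 10^(30/q) mod 31 for each prime factor q of 30:
10^15 ≡ 1 (mod 31)  [q = 2: ≡ 1 ✗]
10^10 ≡ 5 (mod 31)  [q = 3: ≢ 1 ✓]
10^6 ≡ 2 (mod 31)  [q = 5: ≢ 1 ✓]
The check at q = 2 fails, so 10 generates a proper subgroup.

No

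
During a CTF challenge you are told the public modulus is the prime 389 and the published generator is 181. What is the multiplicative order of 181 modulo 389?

Since 181 ∈ (Z/389Z)^×, its order divides φ(389) = 389 − 1 = 388 = 2^2 · 97.
Divisors of 388: 1, 2, 4, 97, 194, 388.
Evaluate successive powers at the divisors of 388:
181^1 ≡ 181 (mod 389)
181^2 ≡ 85 (mod 389)
181^4 ≡ 223 (mod 389)
181^97 ≡ 388 (mod 389)
181^194 ≡ 1 (mod 389) ✓
Therefore the multiplicative order of 181 modulo 389 is 194.

194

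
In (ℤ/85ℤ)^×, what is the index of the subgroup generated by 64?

16

By Lagrange's theorem, ord_85(64) divides φ(85) = φ(5·17) = (5−1)·(17−1) = 4·16 = 64 = 2^6.
Divisors of 64: 1, 2, 4, 8, 16, 32, 64.
Compute 64^d (mod 85) for the divisors d until we hit 1:
64^1 ≡ 64 (mod 85)
64^2 ≡ 16 (mod 85)
64^4 ≡ 1 (mod 85) ✓
So ord_85(64) = 4, hence |⟨64⟩| = 4.
Index = |(Z/85Z)^×| / |⟨64⟩| = 64 / 4 = 16.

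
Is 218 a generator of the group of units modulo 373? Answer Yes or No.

Yes

φ(373) = 373 − 1 = 372 = 2^2 · 3 · 31.
An element g generates (Z/373Z)^× iff g^(372/q) ≢ 1 (mod 373) for each prime q ∈ {2, 3, 31}.
218^186 ≡ 372 (mod 373)  [q = 2: ≢ 1 ✓]
218^124 ≡ 284 (mod 373)  [q = 3: ≢ 1 ✓]
218^12 ≡ 215 (mod 373)  [q = 31: ≢ 1 ✓]
None equal 1, so ord_373(218) = 372: 218 is a primitive root.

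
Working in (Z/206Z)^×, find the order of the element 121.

51

By Lagrange's theorem, ord_206(121) divides φ(206) = φ(2)·φ(103) = 1·102 = 102 = 2 · 3 · 17.
Divisors of 102: 1, 2, 3, 6, 17, 34, 51, 102.
Check 121^d mod 206 for each divisor in increasing order:
121^1 ≡ 121 (mod 206)
121^2 ≡ 15 (mod 206)
121^3 ≡ 167 (mod 206)
121^6 ≡ 79 (mod 206)
121^17 ≡ 159 (mod 206)
121^34 ≡ 149 (mod 206)
121^51 ≡ 1 (mod 206) ✓
So ord_206(121) = 51.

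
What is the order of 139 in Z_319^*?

Since 139 ∈ (Z/319Z)^×, its order divides φ(319) = φ(11·29) = (11−1)·(29−1) = 10·28 = 280 = 2^3 · 5 · 7.
Divisors of 280: 1, 2, 4, 5, 7, 8, 10, 14, 20, 28, 35, 40, 56, 70, 140, 280.
Check 139^d mod 319 for each divisor in increasing order:
139^1 ≡ 139
139^2 ≡ 181
139^4 ≡ 223
139^5 ≡ 54
139^7 ≡ 204
139^8 ≡ 284
139^10 ≡ 45
139^14 ≡ 146
139^20 ≡ 111
139^28 ≡ 262
139^35 ≡ 175
139^40 ≡ 199
139^56 ≡ 59
139^70 ≡ 1
The smallest such exponent is 70, so the order of 139 is 70.

70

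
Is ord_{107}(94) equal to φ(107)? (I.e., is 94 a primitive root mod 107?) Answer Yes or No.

Yes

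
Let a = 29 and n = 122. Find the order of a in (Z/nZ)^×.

12

Since 29 ∈ (Z/122Z)^×, its order divides φ(122) = φ(2)·φ(61) = 1·60 = 60 = 2^2 · 3 · 5.
Divisors of 60: 1, 2, 3, 4, 5, 6, 10, 12, 15, 20, 30, 60.
Evaluate successive powers at the divisors of 60:
29^1 ≡ 29 (mod 122)
29^2 ≡ 109 (mod 122)
29^3 ≡ 111 (mod 122)
29^4 ≡ 47 (mod 122)
29^5 ≡ 21 (mod 122)
29^6 ≡ 121 (mod 122)
29^10 ≡ 75 (mod 122)
29^12 ≡ 1 (mod 122) ✓
The smallest such exponent is 12, so the order of 29 is 12.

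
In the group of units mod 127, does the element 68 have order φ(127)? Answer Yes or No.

φ(127) = 127 − 1 = 126 = 2 · 3^2 · 7.
It suffices to check that the order of 68 is not a proper divisor of 126: compute 68^(126/q) for q ∈ {2, 3, 7}.
68^63 ≡ 1 (mod 127)  [q = 2: ≡ 1 ✗]
68^42 ≡ 19 (mod 127)  [q = 3: ≢ 1 ✓]
68^18 ≡ 1 (mod 127)  [q = 7: ≡ 1 ✗]
Since 68^63 ≡ 1, the order of 68 divides 63 < 126, so 68 is not a primitive root.

No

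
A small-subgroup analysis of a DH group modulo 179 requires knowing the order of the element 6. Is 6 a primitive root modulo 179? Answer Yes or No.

φ(179) = 179 − 1 = 178 = 2 · 89.
It suffices to check that the order of 6 is not a proper divisor of 178: compute 6^(178/q) for q ∈ {2, 89}.
6^89 ≡ 178 (mod 179)  [q = 2: ≢ 1 ✓]
6^2 ≡ 36 (mod 179)  [q = 89: ≢ 1 ✓]
None equal 1, so ord_179(6) = 178: 6 is a primitive root.

Yes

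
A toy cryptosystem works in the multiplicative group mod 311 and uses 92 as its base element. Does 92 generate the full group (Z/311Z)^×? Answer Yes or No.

Yes

φ(311) = 311 − 1 = 310 = 2 · 5 · 31.
It suffices to check that the order of 92 is not a proper divisor of 310: compute 92^(310/q) for q ∈ {2, 5, 31}.
92^155 ≡ 310 (mod 311)  [q = 2: ≢ 1 ✓]
92^62 ≡ 52 (mod 311)  [q = 5: ≢ 1 ✓]
92^10 ≡ 89 (mod 311)  [q = 31: ≢ 1 ✓]
Every test exponent gives a nontrivial residue, hence 92 generates the full group.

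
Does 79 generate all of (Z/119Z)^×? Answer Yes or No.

No

119 = 7 · 17 is a product of two distinct odd primes, so (Z/119Z)^× ≅ (Z/7Z)^× × (Z/17Z)^× is not cyclic.
No primitive root modulo 119 exists; in particular 79 is not one.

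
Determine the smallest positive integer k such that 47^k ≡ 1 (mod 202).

50

The order of 47 must divide φ(202) = φ(2)·φ(101) = 1·100 = 100 = 2^2 · 5^2.
Divisors of 100: 1, 2, 4, 5, 10, 20, 25, 50, 100.
Test each divisor d:
47^1 ≡ 47 (mod 202)
47^2 ≡ 189 (mod 202)
47^4 ≡ 169 (mod 202)
47^5 ≡ 65 (mod 202)
47^10 ≡ 185 (mod 202)
47^20 ≡ 87 (mod 202)
47^25 ≡ 201 (mod 202)
47^50 ≡ 1 (mod 202) ✓
Therefore the multiplicative order of 47 modulo 202 is 50.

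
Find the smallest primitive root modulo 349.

φ(349) = 349 − 1 = 348 = 2^2 · 3 · 29.
Test candidates g = 2, 3, … against the prime factors q ∈ {2, 3, 29} of φ(349): g is a generator iff g^(348/q) ≢ 1 for every such q.
g = 2: 2^174 ≡ 348; 2^116 ≡ 226; 2^12 ≡ 257 — none is 1, so 2 is a primitive root.
Hence the least primitive root of 349 is 2.

2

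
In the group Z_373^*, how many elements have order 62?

φ(373) = 373 − 1 = 372 = 2^2 · 3 · 31.
(Z/373Z)^× is cyclic (|G| = 372); a cyclic group of order m has exactly φ(d) elements of each order d | m, and none otherwise.
62 = 2 · 31 divides 372, and φ(62) = 30.

30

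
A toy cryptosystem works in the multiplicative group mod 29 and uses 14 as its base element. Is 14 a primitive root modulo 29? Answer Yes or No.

Yes

φ(29) = 29 − 1 = 28 = 2^2 · 7.
Test 14^(28/q) mod 29 for each prime factor q of 28:
14^14 ≡ 28 (mod 29)  [q = 2: ≢ 1 ✓]
14^4 ≡ 20 (mod 29)  [q = 7: ≢ 1 ✓]
None equal 1, so ord_29(14) = 28: 14 is a primitive root.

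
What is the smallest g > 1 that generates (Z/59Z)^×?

φ(59) = 59 − 1 = 58 = 2 · 29.
g is a primitive root iff g^(58/q) ≢ 1 (mod 59) for each prime q ∈ {2, 29}.
g = 2: 2^29 ≡ 58; 2^2 ≡ 4 — none is 1, so 2 is a primitive root.
So 2 is the smallest generator of (Z/59Z)^×.

2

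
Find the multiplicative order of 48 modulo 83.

41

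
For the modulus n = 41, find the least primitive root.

φ(41) = 41 − 1 = 40 = 2^3 · 5.
Test candidates g = 2, 3, … against the prime factors q ∈ {2, 5} of φ(41): g is a generator iff g^(40/q) ≢ 1 for every such q.
g = 2: 2^20 ≡ 1 — hits 1, so not a primitive root.
g = 3: 3^20 ≡ 40; 3^8 ≡ 1 — hits 1, so not a primitive root.
g = 4: 4^20 ≡ 1 — hits 1, so not a primitive root.
g = 5: 5^20 ≡ 1 — hits 1, so not a primitive root.
g = 6: 6^20 ≡ 40; 6^8 ≡ 10 — none is 1, so 6 is a primitive root.
Hence the least primitive root of 41 is 6.

6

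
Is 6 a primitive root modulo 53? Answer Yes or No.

No

φ(53) = 53 − 1 = 52 = 2^2 · 13.
An element g generates (Z/53Z)^× iff g^(52/q) ≢ 1 (mod 53) for each prime q ∈ {2, 13}.
6^26 ≡ 1 (mod 53)  [q = 2: ≡ 1 ✗]
6^4 ≡ 24 (mod 53)  [q = 13: ≢ 1 ✓]
6^26 ≡ 1 shows ord(6) | 26, strictly less than φ(53); not a primitive root.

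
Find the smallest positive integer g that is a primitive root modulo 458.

7

φ(458) = φ(2)·φ(229) = 1·228 = 228 = 2^2 · 3 · 19.
g is a primitive root iff g^(228/q) ≢ 1 (mod 458) for each prime q ∈ {2, 3, 19}.
g = 2: gcd(2, 458) = 2 > 1, not a unit — skip.
g = 3: 3^114 ≡ 1 — hits 1, so not a primitive root.
g = 4: gcd(4, 458) = 2 > 1, not a unit — skip.
g = 5: 5^114 ≡ 1 — hits 1, so not a primitive root.
g = 6: gcd(6, 458) = 2 > 1, not a unit — skip.
g = 7: 7^114 ≡ 457; 7^76 ≡ 323; 7^12 ≡ 43 — none is 1, so 7 is a primitive root.
So 7 is the smallest generator of (Z/458Z)^×.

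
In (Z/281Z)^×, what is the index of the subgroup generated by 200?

8

By Lagrange's theorem, ord_281(200) divides φ(281) = 281 − 1 = 280 = 2^3 · 5 · 7.
Divisors of 280: 1, 2, 4, 5, 7, 8, 10, 14, 20, 28, 35, 40, 56, 70, 140, 280.
Test each divisor d:
200^1 ≡ 200
200^2 ≡ 98
200^4 ≡ 50
200^5 ≡ 165
200^7 ≡ 153
200^8 ≡ 252
200^10 ≡ 249
200^14 ≡ 86
200^20 ≡ 181
200^28 ≡ 90
200^35 ≡ 1
Thus |⟨200⟩| = ord(200) = 35.
Index = |(Z/281Z)^×| / |⟨200⟩| = 280 / 35 = 8.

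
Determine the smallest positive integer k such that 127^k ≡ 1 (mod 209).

90

The order of 127 must divide φ(209) = φ(11·19) = (11−1)·(19−1) = 10·18 = 180 = 2^2 · 3^2 · 5.
Divisors of 180: 1, 2, 3, 4, 5, 6, 9, 10, 12, 15, 18, 20, 30, 36, 45, 60, 90, 180.
Test each divisor d:
127^1 ≡ 127 (mod 209)
127^2 ≡ 36 (mod 209)
127^3 ≡ 183 (mod 209)
127^4 ≡ 42 (mod 209)
127^5 ≡ 109 (mod 209)
127^6 ≡ 49 (mod 209)
127^9 ≡ 189 (mod 209)
127^10 ≡ 177 (mod 209)
127^12 ≡ 102 (mod 209)
127^15 ≡ 65 (mod 209)
127^18 ≡ 191 (mod 209)
127^20 ≡ 188 (mod 209)
127^30 ≡ 45 (mod 209)
127^36 ≡ 115 (mod 209)
127^45 ≡ 208 (mod 209)
127^60 ≡ 144 (mod 209)
127^90 ≡ 1 (mod 209) ✓
Therefore the multiplicative order of 127 modulo 209 is 90.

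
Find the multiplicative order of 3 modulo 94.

ord(3) | φ(94) = φ(2)·φ(47) = 1·46 = 46 = 2 · 23.
Divisors of 46: 1, 2, 23, 46.
Compute 3^d (mod 94) for the divisors d until we hit 1:
3^1 ≡ 3 (mod 94)
3^2 ≡ 9 (mod 94)
3^23 ≡ 1 (mod 94) ✓
The smallest such exponent is 23, so the order of 3 is 23.

23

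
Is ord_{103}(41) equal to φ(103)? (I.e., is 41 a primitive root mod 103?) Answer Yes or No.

No

φ(103) = 103 − 1 = 102 = 2 · 3 · 17.
41 is a primitive root mod 103 iff 41^(φ(103)/q) ≢ 1 for every prime q | φ(103), i.e. q ∈ {2, 3, 17}.
41^51 ≡ 1 (mod 103)  [q = 2: ≡ 1 ✗]
41^34 ≡ 46 (mod 103)  [q = 3: ≢ 1 ✓]
41^6 ≡ 93 (mod 103)  [q = 17: ≢ 1 ✓]
Since 41^51 ≡ 1, the order of 41 divides 51 < 102, so 41 is not a primitive root.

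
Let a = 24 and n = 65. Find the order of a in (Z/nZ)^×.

12

The order of 24 must divide φ(65) = φ(5·13) = (5−1)·(13−1) = 4·12 = 48 = 2^4 · 3.
Divisors of 48: 1, 2, 3, 4, 6, 8, 12, 16, 24, 48.
Test each divisor d:
24^1 ≡ 24 (mod 65)
24^2 ≡ 56 (mod 65)
24^3 ≡ 44 (mod 65)
24^4 ≡ 16 (mod 65)
24^6 ≡ 51 (mod 65)
24^8 ≡ 61 (mod 65)
24^12 ≡ 1 (mod 65) ✓
Hence ord(24) = 12.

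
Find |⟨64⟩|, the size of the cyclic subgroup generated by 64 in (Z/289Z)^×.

68

The order of 64 must divide φ(289) = φ(17^2) = 17·(17−1) = 272 = 2^4 · 17.
Divisors of 272: 1, 2, 4, 8, 16, 17, 34, 68, 136, 272.
Compute 64^d (mod 289) for the divisors d until we hit 1:
64^1 ≡ 64
64^2 ≡ 50
64^4 ≡ 188
64^8 ≡ 86
64^16 ≡ 171
64^17 ≡ 251
64^34 ≡ 288
64^68 ≡ 1
So ord_289(64) = 68.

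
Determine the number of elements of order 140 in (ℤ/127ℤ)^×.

φ(127) = 127 − 1 = 126 = 2 · 3^2 · 7.
Since (Z/127Z)^× is cyclic of order 126, the number of elements of order d is φ(d) when d | 126 and 0 otherwise.
140 does not divide 126, so no element of (Z/127Z)^× has order 140.

0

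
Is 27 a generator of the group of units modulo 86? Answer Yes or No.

φ(86) = φ(2)·φ(43) = 1·42 = 42 = 2 · 3 · 7.
Test 27^(42/q) mod 86 for each prime factor q of 42:
27^21 ≡ 85 (mod 86)  [q = 2: ≢ 1 ✓]
27^14 ≡ 1 (mod 86)  [q = 3: ≡ 1 ✗]
27^6 ≡ 35 (mod 86)  [q = 7: ≢ 1 ✓]
Since 27^14 ≡ 1, the order of 27 divides 14 < 42, so 27 is not a primitive root.

No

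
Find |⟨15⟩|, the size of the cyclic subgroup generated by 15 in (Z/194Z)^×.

96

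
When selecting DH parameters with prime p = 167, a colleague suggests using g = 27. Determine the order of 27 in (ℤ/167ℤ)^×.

83

ord(27) | φ(167) = 167 − 1 = 166 = 2 · 83.
Divisors of 166: 1, 2, 83, 166.
Check 27^d mod 167 for each divisor in increasing order:
27^1 ≡ 27 (mod 167)
27^2 ≡ 61 (mod 167)
27^83 ≡ 1 (mod 167) ✓
So ord_167(27) = 83.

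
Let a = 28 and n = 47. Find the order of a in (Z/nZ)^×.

ord(28) | φ(47) = 47 − 1 = 46 = 2 · 23.
Divisors of 46: 1, 2, 23, 46.
Compute 28^d (mod 47) for the divisors d until we hit 1:
28^1 ≡ 28
28^2 ≡ 32
28^23 ≡ 1
Hence ord(28) = 23.

23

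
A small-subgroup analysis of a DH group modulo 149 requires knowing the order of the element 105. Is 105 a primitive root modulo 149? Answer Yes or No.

φ(149) = 149 − 1 = 148 = 2^2 · 37.
It suffices to check that the order of 105 is not a proper divisor of 148: compute 105^(148/q) for q ∈ {2, 37}.
105^74 ≡ 148 (mod 149)  [q = 2: ≢ 1 ✓]
105^4 ≡ 1 (mod 149)  [q = 37: ≡ 1 ✗]
Since 105^4 ≡ 1, the order of 105 divides 4 < 148, so 105 is not a primitive root.

No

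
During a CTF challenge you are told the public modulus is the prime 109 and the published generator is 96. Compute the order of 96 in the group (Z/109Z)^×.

108

ord(96) | φ(109) = 109 − 1 = 108 = 2^2 · 3^3.
Divisors of 108: 1, 2, 3, 4, 6, 9, 12, 18, 27, 36, 54, 108.
Test each divisor d:
96^1 ≡ 96
96^2 ≡ 60
96^3 ≡ 92
96^4 ≡ 3
96^6 ≡ 71
96^9 ≡ 101
96^12 ≡ 27
96^18 ≡ 64
96^27 ≡ 33
96^36 ≡ 63
96^54 ≡ 108
96^108 ≡ 1
The smallest such exponent is 108, so the order of 96 is 108.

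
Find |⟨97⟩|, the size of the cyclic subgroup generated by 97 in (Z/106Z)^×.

13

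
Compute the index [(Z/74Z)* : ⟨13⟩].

1

By Lagrange's theorem, ord_74(13) divides φ(74) = φ(2)·φ(37) = 1·36 = 36 = 2^2 · 3^2.
Divisors of 36: 1, 2, 3, 4, 6, 9, 12, 18, 36.
Evaluate successive powers at the divisors of 36:
13^1 ≡ 13 (mod 74)
13^2 ≡ 21 (mod 74)
13^3 ≡ 51 (mod 74)
13^4 ≡ 71 (mod 74)
13^6 ≡ 11 (mod 74)
13^9 ≡ 43 (mod 74)
13^12 ≡ 47 (mod 74)
13^18 ≡ 73 (mod 74)
13^36 ≡ 1 (mod 74) ✓
Thus |⟨13⟩| = ord(13) = 36.
The index is φ(74) / ord(13) = 36 / 36 = 1.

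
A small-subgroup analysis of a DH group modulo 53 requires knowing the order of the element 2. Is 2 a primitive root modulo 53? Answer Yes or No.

Yes

φ(53) = 53 − 1 = 52 = 2^2 · 13.
Test 2^(52/q) mod 53 for each prime factor q of 52:
2^26 ≡ 52 (mod 53)  [q = 2: ≢ 1 ✓]
2^4 ≡ 16 (mod 53)  [q = 13: ≢ 1 ✓]
Every test exponent gives a nontrivial residue, hence 2 generates the full group.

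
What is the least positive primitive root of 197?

φ(197) = 197 − 1 = 196 = 2^2 · 7^2.
Test candidates g = 2, 3, … against the prime factors q ∈ {2, 7} of φ(197): g is a generator iff g^(196/q) ≢ 1 for every such q.
g = 2: 2^98 ≡ 196; 2^28 ≡ 104 — none is 1, so 2 is a primitive root.
So 2 is the smallest generator of (Z/197Z)^×.

2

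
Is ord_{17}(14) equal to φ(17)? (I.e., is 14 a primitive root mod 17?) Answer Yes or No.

Yes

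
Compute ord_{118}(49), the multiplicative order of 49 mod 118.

The order of 49 must divide φ(118) = φ(2)·φ(59) = 1·58 = 58 = 2 · 29.
Divisors of 58: 1, 2, 29, 58.
Check 49^d mod 118 for each divisor in increasing order:
49^1 ≡ 49
49^2 ≡ 41
49^29 ≡ 1
Therefore the multiplicative order of 49 modulo 118 is 29.

29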